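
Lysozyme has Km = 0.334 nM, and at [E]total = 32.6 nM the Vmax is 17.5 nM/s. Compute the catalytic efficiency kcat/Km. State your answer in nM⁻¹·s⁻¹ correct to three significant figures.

kcat = Vmax/[E]total = 17.5/32.6 = 0.537 s⁻¹.
kcat/Km = 0.537/0.334 = 1.61 nM⁻¹·s⁻¹.

1.61 nM⁻¹·s⁻¹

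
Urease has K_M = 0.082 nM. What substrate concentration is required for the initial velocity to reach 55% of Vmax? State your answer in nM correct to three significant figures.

v/Vmax = [S]/(Km+[S]) = 0.55, so [S] = Km·0.55/(1 − 0.55) = 0.082 × 1.222.
[S] = 0.100 nM.

0.100 nM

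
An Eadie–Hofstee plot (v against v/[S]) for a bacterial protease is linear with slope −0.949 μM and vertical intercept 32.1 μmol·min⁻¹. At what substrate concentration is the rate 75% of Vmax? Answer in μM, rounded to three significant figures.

2.85 μM

The Eadie–Hofstee slope gives Km = 0.949 μM (slope = −Km).
v/Vmax = [S]/(Km+[S]) = 0.75 ⇒ [S] = Km·0.75/(1−0.75) = 0.949 × 3.000 = 2.85 μM.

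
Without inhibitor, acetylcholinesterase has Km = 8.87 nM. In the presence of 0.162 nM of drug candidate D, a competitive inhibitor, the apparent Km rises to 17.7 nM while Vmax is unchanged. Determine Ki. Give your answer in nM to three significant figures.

0.163 nM

Competitive: Km,app = α·Km with α = 1 + [I]/Ki.
α = Km,app/Km = 17.7/8.87 = 1.995.
Since α = 1 + [I]/Ki, [I]/Ki = 1.995 − 1 = 0.9955 and Ki = 0.162/0.9955 = 0.163 nM.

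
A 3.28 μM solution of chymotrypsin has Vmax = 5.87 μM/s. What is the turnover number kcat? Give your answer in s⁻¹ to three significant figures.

kcat = Vmax/[E]total = 5.87 μM/s / 3.28 μM = 1.79 s⁻¹.

1.79 s⁻¹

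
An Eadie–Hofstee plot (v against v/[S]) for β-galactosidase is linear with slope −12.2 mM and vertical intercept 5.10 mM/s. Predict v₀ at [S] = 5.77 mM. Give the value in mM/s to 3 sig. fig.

In the Eadie–Hofstee form v = Vmax − Km·(v/[S]), the slope is −Km and the intercept is Vmax, so Km = 12.2 mM and Vmax = 5.10 mM/s.
v = 5.10 × 5.77/(12.2 + 5.77) = 1.64 mM/s.

1.64 mM/s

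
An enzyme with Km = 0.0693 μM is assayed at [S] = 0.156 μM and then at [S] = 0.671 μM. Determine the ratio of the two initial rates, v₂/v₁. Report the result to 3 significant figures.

1.31

The fractional saturations are [S]/(Km+[S]) = 0.156/0.2253 = 0.6924 and 0.671/0.7403 = 0.9064.
v₂/v₁ is just their ratio: 0.9064/0.6924 = 1.31.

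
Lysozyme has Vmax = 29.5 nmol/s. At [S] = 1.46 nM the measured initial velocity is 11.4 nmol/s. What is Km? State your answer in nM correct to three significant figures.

2.32 nM

From v = Vmax[S]/(Km+[S]), Km = [S](Vmax − v)/v.
Km = 1.46 × (29.5 − 11.4) / 11.4 = 26.43/11.4 = 2.32 nM.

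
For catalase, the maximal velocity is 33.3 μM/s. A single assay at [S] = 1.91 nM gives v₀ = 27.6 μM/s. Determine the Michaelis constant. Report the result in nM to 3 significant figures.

From v = Vmax[S]/(Km+[S]), Km = [S](Vmax − v)/v.
Km = 1.91 × (33.3 − 27.6) / 27.6 = 10.89/27.6 = 0.394 nM.

0.394 nM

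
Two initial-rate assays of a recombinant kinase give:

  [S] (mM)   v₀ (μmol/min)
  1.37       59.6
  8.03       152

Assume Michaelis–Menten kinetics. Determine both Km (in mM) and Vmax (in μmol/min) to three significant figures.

Km = 3.76 mM; Vmax = 223 μmol/min

In reciprocal form, 1/v = (Km/Vmax)·(1/[S]) + 1/Vmax. The two points give (1/[S], 1/v) = (0.7299, 0.01678) and (0.1245, 0.006579).
Slope = (0.01678 − 0.006579)/(0.7299 − 0.1245) = 0.01685; intercept = 0.01678 − 0.01685×0.7299 = 0.004481.
Vmax = 1/intercept = 223 μmol/min; Km = slope × Vmax = 0.01685 × 223 = 3.76 mM.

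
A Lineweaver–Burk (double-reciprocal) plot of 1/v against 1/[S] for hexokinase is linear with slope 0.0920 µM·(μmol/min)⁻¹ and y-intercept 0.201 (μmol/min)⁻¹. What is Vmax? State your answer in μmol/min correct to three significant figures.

4.98 μmol/min

The y-intercept of a Lineweaver–Burk plot equals 1/Vmax, so Vmax = 1/0.201 = 4.98 μmol/min.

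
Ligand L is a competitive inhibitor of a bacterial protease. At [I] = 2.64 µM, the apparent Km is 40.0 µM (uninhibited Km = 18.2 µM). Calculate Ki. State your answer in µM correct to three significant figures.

Competitive: Km,app = α·Km with α = 1 + [I]/Ki.
α = Km,app/Km = 40.0/18.2 = 2.198.
Ki = [I]/(α − 1) = 2.64/1.198 = 2.20 µM.

2.20 µM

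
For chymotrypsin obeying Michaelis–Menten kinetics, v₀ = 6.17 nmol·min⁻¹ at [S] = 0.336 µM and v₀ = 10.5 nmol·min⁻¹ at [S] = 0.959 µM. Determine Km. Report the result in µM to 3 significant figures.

From v = Vmax[S]/(Km+[S]), each point gives Vmax = v(Km+[S])/[S].
Equating: 6.17(Km+0.336)/0.336 = 10.5(Km+0.959)/0.959.
18.36·Km + 6.17 = 10.95·Km + 10.5, so (18.36 − 10.95)·Km = 10.5 − 6.17.
Km = 4.330/7.414 = 0.584 µM; then Vmax = 6.17(0.584+0.336)/0.336 = 16.9 nmol·min⁻¹.

0.584 µM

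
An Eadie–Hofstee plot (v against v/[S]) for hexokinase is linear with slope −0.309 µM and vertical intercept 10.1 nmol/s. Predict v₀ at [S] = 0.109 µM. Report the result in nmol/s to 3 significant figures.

In the Eadie–Hofstee form v = Vmax − Km·(v/[S]), the slope is −Km and the intercept is Vmax, so Km = 0.309 µM and Vmax = 10.1 nmol/s.
v = 10.1 × 0.109/(0.309 + 0.109) = 2.63 nmol/s.

2.63 nmol/s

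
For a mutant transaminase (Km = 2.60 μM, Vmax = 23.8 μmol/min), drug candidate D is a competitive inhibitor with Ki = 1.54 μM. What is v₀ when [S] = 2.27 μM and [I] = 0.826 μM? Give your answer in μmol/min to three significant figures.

8.62 μmol/min

With α = 1 + [I]/Ki = 1 + 0.826/1.54 = 1.536, the competitive rate law is v = Vmax[S] / (αKm + [S]).
v = 23.8×2.27 / (1.536×2.60 + 2.27) = 54.03/6.265 = 8.62 μmol/min.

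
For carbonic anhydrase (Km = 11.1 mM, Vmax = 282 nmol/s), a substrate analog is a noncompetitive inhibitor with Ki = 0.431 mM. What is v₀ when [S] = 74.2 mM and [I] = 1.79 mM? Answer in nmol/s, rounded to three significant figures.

47.6 nmol/s

α = 1 + [I]/Ki = 1 + 1.79/0.431 = 5.153.
For a noncompetitive inhibitor, Vmax is reduced to Vmax/α while Km is unchanged: Km,app = 11.1 mM, Vmax,app = 54.7 nmol/s.
v = Vmax,app·[S]/(Km,app + [S]) = 54.7 × 74.2/(11.1 + 74.2) = 47.6 nmol/s.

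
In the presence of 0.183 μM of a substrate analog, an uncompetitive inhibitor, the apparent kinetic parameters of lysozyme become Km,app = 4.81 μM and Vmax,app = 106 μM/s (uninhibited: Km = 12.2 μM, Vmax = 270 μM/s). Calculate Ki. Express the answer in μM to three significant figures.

Uncompetitive: Vmax,app = Vmax/α (and Km,app = Km/α) with α = 1 + [I]/Ki.
α = Vmax/Vmax,app = 270/106 = 2.547.
Ki = [I]/(α − 1) = 0.183/1.547 = 0.118 μM.

0.118 μM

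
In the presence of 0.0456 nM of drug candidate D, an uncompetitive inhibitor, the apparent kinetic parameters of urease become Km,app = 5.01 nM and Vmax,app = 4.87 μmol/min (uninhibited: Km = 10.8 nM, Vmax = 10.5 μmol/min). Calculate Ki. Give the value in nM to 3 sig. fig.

0.0394 nM

Uncompetitive: Vmax,app = Vmax/α (and Km,app = Km/α) with α = 1 + [I]/Ki.
α = Vmax/Vmax,app = 10.5/4.87 = 2.156.
Since α = 1 + [I]/Ki, [I]/Ki = 2.156 − 1 = 1.156 and Ki = 0.0456/1.156 = 0.0394 nM.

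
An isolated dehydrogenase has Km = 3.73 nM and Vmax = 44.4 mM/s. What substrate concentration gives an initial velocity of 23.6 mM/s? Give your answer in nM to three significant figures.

4.23 nM

Rearranging v = Vmax[S]/(Km+[S]) gives [S] = Km·v/(Vmax − v).
[S] = 3.73 × 23.6 / (44.4 − 23.6) = 88.03/20.80 = 4.23 nM.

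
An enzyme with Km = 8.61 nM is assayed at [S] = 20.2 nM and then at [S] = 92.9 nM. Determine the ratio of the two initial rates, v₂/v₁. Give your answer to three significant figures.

1.31

Since Vmax cancels, v₂/v₁ = [S]₂(Km+[S]₁) / [S]₁(Km+[S]₂).
= 92.9×(8.61+20.2) / (20.2×(8.61+92.9)) = 2676/2051 = 1.31.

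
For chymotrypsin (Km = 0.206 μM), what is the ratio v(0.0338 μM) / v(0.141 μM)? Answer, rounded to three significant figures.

Since Vmax cancels, v₂/v₁ = [S]₂(Km+[S]₁) / [S]₁(Km+[S]₂).
= 0.0338×(0.206+0.141) / (0.141×(0.206+0.0338)) = 0.01173/0.03381 = 0.347.

0.347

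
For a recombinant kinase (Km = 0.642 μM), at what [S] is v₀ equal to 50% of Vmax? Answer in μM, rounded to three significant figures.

0.642 μM

v/Vmax = [S]/(Km+[S]) = 0.5, so [S] = Km·0.5/(1 − 0.5) = 0.642 × 1.000.
[S] = 0.642 μM.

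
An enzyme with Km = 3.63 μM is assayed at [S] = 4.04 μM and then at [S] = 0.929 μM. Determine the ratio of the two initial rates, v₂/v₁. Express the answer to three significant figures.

0.387

The fractional saturations are [S]/(Km+[S]) = 4.04/7.670 = 0.5267 and 0.929/4.559 = 0.2038.
v₂/v₁ is just their ratio: 0.2038/0.5267 = 0.387.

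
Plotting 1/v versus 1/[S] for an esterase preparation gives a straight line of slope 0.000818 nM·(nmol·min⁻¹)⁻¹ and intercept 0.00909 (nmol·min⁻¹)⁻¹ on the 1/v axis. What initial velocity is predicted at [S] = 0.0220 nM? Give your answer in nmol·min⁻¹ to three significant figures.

21.6 nmol·min⁻¹

The y-intercept is 1/Vmax, so Vmax = 1/0.00909 = 110 nmol·min⁻¹.
The slope is Km/Vmax, so Km = 0.000818 × 110 = 0.0900 nM.
Then v = 110 × 0.0220/(0.0900 + 0.0220) = 21.6 nmol·min⁻¹.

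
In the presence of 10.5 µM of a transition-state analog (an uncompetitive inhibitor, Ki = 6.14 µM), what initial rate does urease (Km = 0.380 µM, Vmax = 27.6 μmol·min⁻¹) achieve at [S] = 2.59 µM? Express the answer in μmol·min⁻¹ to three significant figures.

With α = 1 + [I]/Ki = 1 + 10.5/6.14 = 2.710, the uncompetitive rate law is v = (Vmax/α)·[S] / (Km/α + [S]).
v = (27.6/2.710)×2.59 / (0.380/2.710 + 2.59) = 26.38/2.730 = 9.66 μmol·min⁻¹.

9.66 μmol·min⁻¹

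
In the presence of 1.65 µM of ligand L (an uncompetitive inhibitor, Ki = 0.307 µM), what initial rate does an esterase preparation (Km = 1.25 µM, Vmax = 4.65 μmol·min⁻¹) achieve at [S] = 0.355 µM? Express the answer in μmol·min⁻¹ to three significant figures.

α = 1 + [I]/Ki = 1 + 1.65/0.307 = 6.375.
For an uncompetitive inhibitor, both parameters are divided by α, giving Vmax/α and Km/α: Km,app = 0.196 µM, Vmax,app = 0.729 μmol·min⁻¹.
v = Vmax,app·[S]/(Km,app + [S]) = 0.729 × 0.355/(0.196 + 0.355) = 0.470 μmol·min⁻¹.

0.470 μmol·min⁻¹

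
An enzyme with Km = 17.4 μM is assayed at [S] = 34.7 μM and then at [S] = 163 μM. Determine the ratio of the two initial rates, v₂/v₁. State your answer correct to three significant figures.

1.36

Since Vmax cancels, v₂/v₁ = [S]₂(Km+[S]₁) / [S]₁(Km+[S]₂).
= 163×(17.4+34.7) / (34.7×(17.4+163)) = 8492/6260 = 1.36.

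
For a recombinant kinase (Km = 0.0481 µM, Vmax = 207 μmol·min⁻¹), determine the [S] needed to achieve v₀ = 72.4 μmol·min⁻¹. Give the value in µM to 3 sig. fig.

0.0259 µM

Rearranging v = Vmax[S]/(Km+[S]) gives [S] = Km·v/(Vmax − v).
[S] = 0.0481 × 72.4 / (207 − 72.4) = 3.482/134.6 = 0.0259 µM.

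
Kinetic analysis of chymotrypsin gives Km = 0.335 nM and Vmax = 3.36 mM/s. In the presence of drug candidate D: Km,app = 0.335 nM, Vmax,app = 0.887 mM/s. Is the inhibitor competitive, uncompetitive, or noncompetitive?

noncompetitive

Vmax decreases (3.36 → 0.887 mM/s) while Km is unchanged — pure noncompetitive inhibition.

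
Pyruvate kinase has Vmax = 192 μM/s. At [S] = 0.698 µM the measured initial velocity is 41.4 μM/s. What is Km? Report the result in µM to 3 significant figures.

2.54 µM

From v = Vmax[S]/(Km+[S]), Km = [S](Vmax − v)/v.
Km = 0.698 × (192 − 41.4) / 41.4 = 105.1/41.4 = 2.54 µM.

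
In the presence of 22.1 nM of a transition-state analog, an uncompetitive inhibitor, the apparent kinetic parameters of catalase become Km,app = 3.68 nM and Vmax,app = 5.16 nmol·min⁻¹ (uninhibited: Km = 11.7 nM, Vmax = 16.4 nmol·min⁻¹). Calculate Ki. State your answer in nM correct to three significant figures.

10.1 nM

Uncompetitive: Vmax,app = Vmax/α (and Km,app = Km/α) with α = 1 + [I]/Ki.
α = Vmax/Vmax,app = 16.4/5.16 = 3.178.
Ki = [I]/(α − 1) = 22.1/2.178 = 10.1 nM.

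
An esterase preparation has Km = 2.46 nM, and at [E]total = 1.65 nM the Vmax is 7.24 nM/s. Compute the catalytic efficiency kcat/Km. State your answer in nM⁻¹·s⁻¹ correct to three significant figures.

1.78 nM⁻¹·s⁻¹

kcat = Vmax/[E]total = 7.24/1.65 = 4.39 s⁻¹.
kcat/Km = 4.39/2.46 = 1.78 nM⁻¹·s⁻¹.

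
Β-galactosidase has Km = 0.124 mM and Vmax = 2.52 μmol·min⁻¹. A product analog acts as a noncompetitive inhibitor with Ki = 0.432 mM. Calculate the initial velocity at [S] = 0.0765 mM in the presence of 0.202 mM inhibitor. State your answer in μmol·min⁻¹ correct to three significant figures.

With α = 1 + [I]/Ki = 1 + 0.202/0.432 = 1.468, the noncompetitive rate law is v = (Vmax/α)·[S] / (Km + [S]).
v = (2.52/1.468)×0.0765 / (0.124 + 0.0765) = 0.1314/0.2005 = 0.655 μmol·min⁻¹.

0.655 μmol·min⁻¹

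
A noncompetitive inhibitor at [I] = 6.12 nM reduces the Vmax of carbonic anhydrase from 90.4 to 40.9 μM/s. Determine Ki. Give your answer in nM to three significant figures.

5.06 nM

Noncompetitive: Vmax,app = Vmax/α with α = 1 + [I]/Ki.
α = Vmax/Vmax,app = 90.4/40.9 = 2.210.
Ki = [I]/(α − 1) = 6.12/1.210 = 5.06 nM.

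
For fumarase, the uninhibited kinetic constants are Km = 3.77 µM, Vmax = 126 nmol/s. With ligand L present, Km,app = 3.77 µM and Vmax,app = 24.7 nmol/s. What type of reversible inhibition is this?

Vmax decreases (126 → 24.7 nmol/s) while Km is unchanged — pure noncompetitive inhibition.

noncompetitive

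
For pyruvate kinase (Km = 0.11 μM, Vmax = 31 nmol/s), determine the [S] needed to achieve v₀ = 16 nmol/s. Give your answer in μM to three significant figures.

The required fractional saturation is v/Vmax = 16/31 = 0.5161.
Then [S]/(Km+[S]) = 0.5161 ⇒ [S] = 0.11 × 0.5161/(1 − 0.5161) = 0.117 μM.

0.117 μM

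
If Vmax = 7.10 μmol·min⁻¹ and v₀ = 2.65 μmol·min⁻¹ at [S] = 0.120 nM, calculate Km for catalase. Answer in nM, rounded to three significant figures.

From v = Vmax[S]/(Km+[S]), Km = [S](Vmax − v)/v.
Km = 0.120 × (7.10 − 2.65) / 2.65 = 0.5340/2.65 = 0.202 nM.

0.202 nM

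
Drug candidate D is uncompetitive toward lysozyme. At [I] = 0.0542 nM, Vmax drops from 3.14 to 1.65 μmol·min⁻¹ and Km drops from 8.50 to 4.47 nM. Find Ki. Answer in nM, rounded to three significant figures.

0.0600 nM

Uncompetitive: Vmax,app = Vmax/α (and Km,app = Km/α) with α = 1 + [I]/Ki.
α = Vmax/Vmax,app = 3.14/1.65 = 1.903.
Since α = 1 + [I]/Ki, [I]/Ki = 1.903 − 1 = 0.9030 and Ki = 0.0542/0.9030 = 0.0600 nM.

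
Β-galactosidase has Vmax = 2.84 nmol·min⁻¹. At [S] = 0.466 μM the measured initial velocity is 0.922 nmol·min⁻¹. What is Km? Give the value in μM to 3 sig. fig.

0.969 μM

v/Vmax = 0.922/2.84 = 0.3246 = [S]/(Km+[S]).
So Km + [S] = [S]/0.3246 = 1.435 μM, giving Km = 1.435 − 0.466 = 0.969 μM.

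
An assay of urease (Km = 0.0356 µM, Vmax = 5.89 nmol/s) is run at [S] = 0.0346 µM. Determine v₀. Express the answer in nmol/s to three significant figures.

2.90 nmol/s

[S]/(Km+[S]) = 0.0346/0.07020 = 0.4929, the fractional saturation.
v = 0.4929 × Vmax = 0.4929 × 5.89 = 2.90 nmol/s.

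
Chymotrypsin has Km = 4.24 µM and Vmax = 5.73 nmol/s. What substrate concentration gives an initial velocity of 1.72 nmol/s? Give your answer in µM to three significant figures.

1.82 µM

The required fractional saturation is v/Vmax = 1.72/5.73 = 0.3002.
Then [S]/(Km+[S]) = 0.3002 ⇒ [S] = 4.24 × 0.3002/(1 − 0.3002) = 1.82 µM.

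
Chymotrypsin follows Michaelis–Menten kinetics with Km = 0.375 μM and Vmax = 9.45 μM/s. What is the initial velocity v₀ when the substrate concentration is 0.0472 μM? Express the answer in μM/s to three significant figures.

1.06 μM/s

v = Vmax·[S]/(Km + [S]) = 9.45 × 0.0472 / (0.375 + 0.0472)
  = 0.4460 / 0.4222 = 1.06 μM/s.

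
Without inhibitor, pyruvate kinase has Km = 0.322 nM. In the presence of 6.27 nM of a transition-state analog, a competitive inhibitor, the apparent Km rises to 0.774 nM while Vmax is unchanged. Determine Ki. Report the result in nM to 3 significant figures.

Competitive: Km,app = α·Km with α = 1 + [I]/Ki.
α = Km,app/Km = 0.774/0.322 = 2.404.
Since α = 1 + [I]/Ki, [I]/Ki = 2.404 − 1 = 1.404 and Ki = 6.27/1.404 = 4.47 nM.

4.47 nM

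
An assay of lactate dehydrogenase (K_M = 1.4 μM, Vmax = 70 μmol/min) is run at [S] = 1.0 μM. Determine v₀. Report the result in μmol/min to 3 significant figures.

29.2 μmol/min

v = Vmax·[S]/(Km + [S]) = 70 × 1.0 / (1.4 + 1.0)
  = 70.00 / 2.400 = 29.2 μmol/min.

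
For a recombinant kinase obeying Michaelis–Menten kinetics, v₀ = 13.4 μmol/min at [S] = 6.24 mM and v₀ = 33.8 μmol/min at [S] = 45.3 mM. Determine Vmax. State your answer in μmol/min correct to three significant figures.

In reciprocal form, 1/v = (Km/Vmax)·(1/[S]) + 1/Vmax. The two points give (1/[S], 1/v) = (0.1603, 0.07463) and (0.02208, 0.02959).
Slope = (0.07463 − 0.02959)/(0.1603 − 0.02208) = 0.3260; intercept = 0.07463 − 0.3260×0.1603 = 0.02239.
Vmax = 1/intercept = 44.7 μmol/min; Km = slope × Vmax = 0.3260 × 44.7 = 14.6 mM.

44.7 μmol/min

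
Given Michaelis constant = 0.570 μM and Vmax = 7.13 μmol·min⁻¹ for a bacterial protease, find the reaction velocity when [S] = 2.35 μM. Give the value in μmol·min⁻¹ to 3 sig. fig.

5.74 μmol·min⁻¹

[S]/(Km+[S]) = 2.35/2.920 = 0.8048, the fractional saturation.
v = 0.8048 × Vmax = 0.8048 × 7.13 = 5.74 μmol·min⁻¹.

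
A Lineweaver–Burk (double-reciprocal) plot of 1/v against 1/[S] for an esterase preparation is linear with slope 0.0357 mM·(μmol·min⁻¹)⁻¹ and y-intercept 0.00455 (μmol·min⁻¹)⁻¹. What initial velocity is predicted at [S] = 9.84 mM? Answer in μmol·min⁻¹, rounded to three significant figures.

The y-intercept is 1/Vmax, so Vmax = 1/0.00455 = 220 μmol·min⁻¹.
The slope is Km/Vmax, so Km = 0.0357 × 220 = 7.85 mM.
Then v = 220 × 9.84/(7.85 + 9.84) = 122 μmol·min⁻¹.

122 μmol·min⁻¹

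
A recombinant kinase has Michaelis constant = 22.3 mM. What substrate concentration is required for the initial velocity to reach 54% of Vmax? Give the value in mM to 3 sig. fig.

26.2 mM

v/Vmax = [S]/(Km+[S]) = 0.54, so [S] = Km·0.54/(1 − 0.54) = 22.3 × 1.174.
[S] = 26.2 mM.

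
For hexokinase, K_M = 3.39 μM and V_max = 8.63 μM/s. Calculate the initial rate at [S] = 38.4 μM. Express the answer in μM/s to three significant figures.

[S]/(Km+[S]) = 38.4/41.79 = 0.9189, the fractional saturation.
v = 0.9189 × Vmax = 0.9189 × 8.63 = 7.93 μM/s.

7.93 μM/s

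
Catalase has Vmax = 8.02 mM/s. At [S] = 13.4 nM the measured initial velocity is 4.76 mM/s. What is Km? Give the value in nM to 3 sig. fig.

9.18 nM

v/Vmax = 4.76/8.02 = 0.5935 = [S]/(Km+[S]).
So Km + [S] = [S]/0.5935 = 22.58 nM, giving Km = 22.58 − 13.4 = 9.18 nM.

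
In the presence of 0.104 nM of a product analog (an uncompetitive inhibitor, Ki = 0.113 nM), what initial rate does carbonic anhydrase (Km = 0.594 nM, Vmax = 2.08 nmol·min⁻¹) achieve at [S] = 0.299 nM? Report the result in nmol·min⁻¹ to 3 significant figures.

0.532 nmol·min⁻¹

α = 1 + [I]/Ki = 1 + 0.104/0.113 = 1.920.
For an uncompetitive inhibitor, both parameters are divided by α, giving Vmax/α and Km/α: Km,app = 0.309 nM, Vmax,app = 1.08 nmol·min⁻¹.
v = Vmax,app·[S]/(Km,app + [S]) = 1.08 × 0.299/(0.309 + 0.299) = 0.532 nmol·min⁻¹.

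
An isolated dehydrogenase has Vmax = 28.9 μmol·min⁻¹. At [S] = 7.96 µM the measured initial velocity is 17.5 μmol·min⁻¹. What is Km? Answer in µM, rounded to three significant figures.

5.19 µM

v/Vmax = 17.5/28.9 = 0.6055 = [S]/(Km+[S]).
So Km + [S] = [S]/0.6055 = 13.15 µM, giving Km = 13.15 − 7.96 = 5.19 µM.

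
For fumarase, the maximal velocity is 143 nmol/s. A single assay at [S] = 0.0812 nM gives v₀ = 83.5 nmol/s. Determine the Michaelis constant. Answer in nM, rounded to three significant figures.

v/Vmax = 83.5/143 = 0.5839 = [S]/(Km+[S]).
So Km + [S] = [S]/0.5839 = 0.1391 nM, giving Km = 0.1391 − 0.0812 = 0.0579 nM.

0.0579 nM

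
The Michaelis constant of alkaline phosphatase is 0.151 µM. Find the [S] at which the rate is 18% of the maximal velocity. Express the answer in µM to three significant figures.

0.0331 µM

v/Vmax = [S]/(Km+[S]) = 0.18, so [S] = Km·0.18/(1 − 0.18) = 0.151 × 0.2195.
[S] = 0.0331 µM.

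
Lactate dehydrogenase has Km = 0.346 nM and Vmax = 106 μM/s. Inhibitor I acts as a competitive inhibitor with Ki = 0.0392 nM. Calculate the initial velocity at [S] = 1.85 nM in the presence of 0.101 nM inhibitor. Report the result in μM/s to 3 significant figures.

63.5 μM/s

α = 1 + [I]/Ki = 1 + 0.101/0.0392 = 3.577.
For a competitive inhibitor, Vmax is unchanged and the apparent Km becomes α·Km: Km,app = 1.24 nM, Vmax,app = 106 μM/s.
v = Vmax,app·[S]/(Km,app + [S]) = 106 × 1.85/(1.24 + 1.85) = 63.5 μM/s.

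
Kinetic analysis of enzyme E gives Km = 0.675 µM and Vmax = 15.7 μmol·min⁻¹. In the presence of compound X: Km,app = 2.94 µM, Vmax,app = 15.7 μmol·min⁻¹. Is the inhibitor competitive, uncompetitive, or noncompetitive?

competitive

Km increases (0.675 → 2.94 µM) while Vmax is unchanged — the hallmark of competitive inhibition.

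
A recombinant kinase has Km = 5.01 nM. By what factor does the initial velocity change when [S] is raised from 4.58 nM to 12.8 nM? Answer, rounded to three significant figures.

Since Vmax cancels, v₂/v₁ = [S]₂(Km+[S]₁) / [S]₁(Km+[S]₂).
= 12.8×(5.01+4.58) / (4.58×(5.01+12.8)) = 122.8/81.57 = 1.50.

1.50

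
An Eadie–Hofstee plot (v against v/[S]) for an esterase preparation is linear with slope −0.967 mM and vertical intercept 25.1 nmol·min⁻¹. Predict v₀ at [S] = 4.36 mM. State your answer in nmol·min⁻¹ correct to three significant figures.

In the Eadie–Hofstee form v = Vmax − Km·(v/[S]), the slope is −Km and the intercept is Vmax, so Km = 0.967 mM and Vmax = 25.1 nmol·min⁻¹.
v = 25.1 × 4.36/(0.967 + 4.36) = 20.5 nmol·min⁻¹.

20.5 nmol·min⁻¹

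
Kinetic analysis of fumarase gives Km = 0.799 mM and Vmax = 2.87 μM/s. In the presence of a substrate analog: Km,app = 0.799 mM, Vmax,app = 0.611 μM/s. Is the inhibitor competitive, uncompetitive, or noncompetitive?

Vmax decreases (2.87 → 0.611 μM/s) while Km is unchanged — pure noncompetitive inhibition.

noncompetitive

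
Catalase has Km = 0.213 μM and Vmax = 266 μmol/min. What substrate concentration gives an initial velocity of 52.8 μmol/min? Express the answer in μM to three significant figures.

The required fractional saturation is v/Vmax = 52.8/266 = 0.1985.
Then [S]/(Km+[S]) = 0.1985 ⇒ [S] = 0.213 × 0.1985/(1 − 0.1985) = 0.0528 μM.

0.0528 μM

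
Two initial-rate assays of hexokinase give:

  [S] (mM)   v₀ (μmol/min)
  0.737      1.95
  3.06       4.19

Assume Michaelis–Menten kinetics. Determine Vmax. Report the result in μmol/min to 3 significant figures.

From v = Vmax[S]/(Km+[S]), each point gives Vmax = v(Km+[S])/[S].
Equating: 1.95(Km+0.737)/0.737 = 4.19(Km+3.06)/3.06.
2.646·Km + 1.95 = 1.369·Km + 4.19, so (2.646 − 1.369)·Km = 4.19 − 1.95.
Km = 2.240/1.277 = 1.75 mM; then Vmax = 1.95(1.75+0.737)/0.737 = 6.59 μmol/min.

6.59 μmol/min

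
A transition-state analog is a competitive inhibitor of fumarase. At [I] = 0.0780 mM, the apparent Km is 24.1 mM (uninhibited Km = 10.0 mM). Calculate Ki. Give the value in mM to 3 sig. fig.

0.0553 mM

Competitive: Km,app = α·Km with α = 1 + [I]/Ki.
α = Km,app/Km = 24.1/10.0 = 2.410.
Ki = [I]/(α − 1) = 0.0780/1.410 = 0.0553 mM.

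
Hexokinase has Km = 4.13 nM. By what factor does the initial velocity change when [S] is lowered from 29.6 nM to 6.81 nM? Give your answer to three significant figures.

The fractional saturations are [S]/(Km+[S]) = 29.6/33.73 = 0.8776 and 6.81/10.94 = 0.6225.
v₂/v₁ is just their ratio: 0.6225/0.8776 = 0.709.

0.709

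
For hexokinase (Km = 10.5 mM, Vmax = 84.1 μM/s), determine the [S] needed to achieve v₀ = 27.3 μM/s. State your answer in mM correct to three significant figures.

5.05 mM

The required fractional saturation is v/Vmax = 27.3/84.1 = 0.3246.
Then [S]/(Km+[S]) = 0.3246 ⇒ [S] = 10.5 × 0.3246/(1 − 0.3246) = 5.05 mM.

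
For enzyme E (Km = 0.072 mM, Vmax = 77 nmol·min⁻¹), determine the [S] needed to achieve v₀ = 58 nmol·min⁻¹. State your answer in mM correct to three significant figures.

Rearranging v = Vmax[S]/(Km+[S]) gives [S] = Km·v/(Vmax − v).
[S] = 0.072 × 58 / (77 − 58) = 4.176/19.00 = 0.220 mM.

0.220 mM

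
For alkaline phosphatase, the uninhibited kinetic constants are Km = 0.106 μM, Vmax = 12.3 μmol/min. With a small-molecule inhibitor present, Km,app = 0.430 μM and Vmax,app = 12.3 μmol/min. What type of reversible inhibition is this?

competitive

Km increases (0.106 → 0.430 μM) while Vmax is unchanged — the hallmark of competitive inhibition.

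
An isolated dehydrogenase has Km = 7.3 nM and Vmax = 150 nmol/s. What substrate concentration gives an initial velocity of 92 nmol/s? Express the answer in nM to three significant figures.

The required fractional saturation is v/Vmax = 92/150 = 0.6133.
Then [S]/(Km+[S]) = 0.6133 ⇒ [S] = 7.3 × 0.6133/(1 − 0.6133) = 11.6 nM.

11.6 nM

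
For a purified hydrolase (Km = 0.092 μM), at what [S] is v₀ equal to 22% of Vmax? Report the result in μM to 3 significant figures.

v/Vmax = [S]/(Km+[S]) = 0.22, so [S] = Km·0.22/(1 − 0.22) = 0.092 × 0.2821.
[S] = 0.0259 μM.

0.0259 μM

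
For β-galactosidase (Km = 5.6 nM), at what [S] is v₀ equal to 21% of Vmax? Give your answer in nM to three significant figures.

1.49 nM

v/Vmax = [S]/(Km+[S]) = 0.21, so [S] = Km·0.21/(1 − 0.21) = 5.6 × 0.2658.
[S] = 1.49 nM.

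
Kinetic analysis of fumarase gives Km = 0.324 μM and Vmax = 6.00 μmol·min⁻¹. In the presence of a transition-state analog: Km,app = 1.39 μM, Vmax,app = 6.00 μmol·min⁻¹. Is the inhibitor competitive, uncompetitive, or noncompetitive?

competitive

Km increases (0.324 → 1.39 μM) while Vmax is unchanged — the hallmark of competitive inhibition.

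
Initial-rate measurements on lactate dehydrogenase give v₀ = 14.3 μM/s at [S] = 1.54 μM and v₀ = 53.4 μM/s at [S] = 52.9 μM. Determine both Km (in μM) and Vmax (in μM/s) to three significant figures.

In reciprocal form, 1/v = (Km/Vmax)·(1/[S]) + 1/Vmax. The two points give (1/[S], 1/v) = (0.6494, 0.06993) and (0.01890, 0.01873).
Slope = (0.06993 − 0.01873)/(0.6494 − 0.01890) = 0.08122; intercept = 0.06993 − 0.08122×0.6494 = 0.01719.
Vmax = 1/intercept = 58.2 μM/s; Km = slope × Vmax = 0.08122 × 58.2 = 4.72 μM.

Km = 4.72 μM; Vmax = 58.2 μM/s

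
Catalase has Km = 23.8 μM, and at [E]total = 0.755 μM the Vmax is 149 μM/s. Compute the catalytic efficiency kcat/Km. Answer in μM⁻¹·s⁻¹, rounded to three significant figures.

8.29 μM⁻¹·s⁻¹

kcat = Vmax/[E]total = 149/0.755 = 197 s⁻¹.
kcat/Km = 197/23.8 = 8.29 μM⁻¹·s⁻¹.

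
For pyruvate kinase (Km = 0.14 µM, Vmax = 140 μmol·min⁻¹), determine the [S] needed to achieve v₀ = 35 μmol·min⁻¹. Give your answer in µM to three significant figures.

0.0467 µM

The required fractional saturation is v/Vmax = 35/140 = 0.2500.
Then [S]/(Km+[S]) = 0.2500 ⇒ [S] = 0.14 × 0.2500/(1 − 0.2500) = 0.0467 µM.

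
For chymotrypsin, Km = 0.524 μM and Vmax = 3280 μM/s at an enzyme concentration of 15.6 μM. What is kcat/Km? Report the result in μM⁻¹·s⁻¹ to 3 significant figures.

kcat = Vmax/[E]total = 3280/15.6 = 210 s⁻¹.
kcat/Km = 210/0.524 = 401 μM⁻¹·s⁻¹.

401 μM⁻¹·s⁻¹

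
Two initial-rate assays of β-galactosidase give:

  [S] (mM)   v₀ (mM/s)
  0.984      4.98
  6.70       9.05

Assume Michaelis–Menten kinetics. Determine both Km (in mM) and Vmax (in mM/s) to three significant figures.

From v = Vmax[S]/(Km+[S]), each point gives Vmax = v(Km+[S])/[S].
Equating: 4.98(Km+0.984)/0.984 = 9.05(Km+6.70)/6.70.
5.061·Km + 4.98 = 1.351·Km + 9.05, so (5.061 − 1.351)·Km = 9.05 − 4.98.
Km = 4.070/3.710 = 1.10 mM; then Vmax = 4.98(1.10+0.984)/0.984 = 10.5 mM/s.

Km = 1.10 mM; Vmax = 10.5 mM/s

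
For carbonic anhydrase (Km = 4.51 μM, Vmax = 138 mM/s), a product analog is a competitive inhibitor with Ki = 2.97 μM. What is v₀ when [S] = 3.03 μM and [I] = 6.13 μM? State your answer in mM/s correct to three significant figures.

24.8 mM/s

α = 1 + [I]/Ki = 1 + 6.13/2.97 = 3.064.
For a competitive inhibitor, Vmax is unchanged and the apparent Km becomes α·Km: Km,app = 13.8 μM, Vmax,app = 138 mM/s.
v = Vmax,app·[S]/(Km,app + [S]) = 138 × 3.03/(13.8 + 3.03) = 24.8 mM/s.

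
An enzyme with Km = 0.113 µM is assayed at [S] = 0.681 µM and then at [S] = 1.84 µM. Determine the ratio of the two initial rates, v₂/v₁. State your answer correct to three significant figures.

Since Vmax cancels, v₂/v₁ = [S]₂(Km+[S]₁) / [S]₁(Km+[S]₂).
= 1.84×(0.113+0.681) / (0.681×(0.113+1.84)) = 1.461/1.330 = 1.10.

1.10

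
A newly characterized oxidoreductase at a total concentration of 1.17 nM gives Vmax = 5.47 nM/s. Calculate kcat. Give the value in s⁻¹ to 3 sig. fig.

4.68 s⁻¹

kcat = Vmax/[E]total = 5.47 nM/s / 1.17 nM = 4.68 s⁻¹.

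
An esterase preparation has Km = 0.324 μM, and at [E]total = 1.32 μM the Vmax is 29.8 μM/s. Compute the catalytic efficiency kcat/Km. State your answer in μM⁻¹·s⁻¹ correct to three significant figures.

kcat = Vmax/[E]total = 29.8/1.32 = 22.6 s⁻¹.
kcat/Km = 22.6/0.324 = 69.7 μM⁻¹·s⁻¹.

69.7 μM⁻¹·s⁻¹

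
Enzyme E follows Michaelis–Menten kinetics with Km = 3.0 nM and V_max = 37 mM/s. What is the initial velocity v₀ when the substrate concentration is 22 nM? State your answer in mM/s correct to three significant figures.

32.6 mM/s

v = Vmax·[S]/(Km + [S]) = 37 × 22 / (3.0 + 22)
  = 814.0 / 25.00 = 32.6 mM/s.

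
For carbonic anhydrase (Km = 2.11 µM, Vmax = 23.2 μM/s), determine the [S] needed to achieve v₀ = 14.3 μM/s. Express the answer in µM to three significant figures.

3.39 µM

The required fractional saturation is v/Vmax = 14.3/23.2 = 0.6164.
Then [S]/(Km+[S]) = 0.6164 ⇒ [S] = 2.11 × 0.6164/(1 − 0.6164) = 3.39 µM.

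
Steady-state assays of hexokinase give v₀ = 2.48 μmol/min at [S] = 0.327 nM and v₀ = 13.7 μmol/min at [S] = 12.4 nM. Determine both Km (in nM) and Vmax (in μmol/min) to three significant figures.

Km = 1.73 nM; Vmax = 15.6 μmol/min

From v = Vmax[S]/(Km+[S]), each point gives Vmax = v(Km+[S])/[S].
Equating: 2.48(Km+0.327)/0.327 = 13.7(Km+12.4)/12.4.
7.584·Km + 2.48 = 1.105·Km + 13.7, so (7.584 − 1.105)·Km = 13.7 − 2.48.
Km = 11.22/6.479 = 1.73 nM; then Vmax = 2.48(1.73+0.327)/0.327 = 15.6 μmol/min.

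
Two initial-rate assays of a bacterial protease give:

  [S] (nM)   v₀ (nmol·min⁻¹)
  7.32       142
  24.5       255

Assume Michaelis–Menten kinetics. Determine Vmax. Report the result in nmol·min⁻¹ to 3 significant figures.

386 nmol·min⁻¹

From v = Vmax[S]/(Km+[S]), each point gives Vmax = v(Km+[S])/[S].
Equating: 142(Km+7.32)/7.32 = 255(Km+24.5)/24.5.
19.40·Km + 142 = 10.41·Km + 255, so (19.40 − 10.41)·Km = 255 − 142.
Km = 113.0/8.991 = 12.6 nM; then Vmax = 142(12.6+7.32)/7.32 = 386 nmol·min⁻¹.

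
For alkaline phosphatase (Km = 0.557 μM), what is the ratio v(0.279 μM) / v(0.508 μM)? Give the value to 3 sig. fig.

0.700

Since Vmax cancels, v₂/v₁ = [S]₂(Km+[S]₁) / [S]₁(Km+[S]₂).
= 0.279×(0.557+0.508) / (0.508×(0.557+0.279)) = 0.2971/0.4247 = 0.700.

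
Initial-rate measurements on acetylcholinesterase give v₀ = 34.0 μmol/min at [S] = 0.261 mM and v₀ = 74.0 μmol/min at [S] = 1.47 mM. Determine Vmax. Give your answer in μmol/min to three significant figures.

99.2 μmol/min

In reciprocal form, 1/v = (Km/Vmax)·(1/[S]) + 1/Vmax. The two points give (1/[S], 1/v) = (3.831, 0.02941) and (0.6803, 0.01351).
Slope = (0.02941 − 0.01351)/(3.831 − 0.6803) = 0.005045; intercept = 0.02941 − 0.005045×3.831 = 0.01008.
Vmax = 1/intercept = 99.2 μmol/min; Km = slope × Vmax = 0.005045 × 99.2 = 0.500 mM.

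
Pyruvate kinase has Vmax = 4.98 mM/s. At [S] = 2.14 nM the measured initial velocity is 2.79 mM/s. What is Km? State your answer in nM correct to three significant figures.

1.68 nM

From v = Vmax[S]/(Km+[S]), Km = [S](Vmax − v)/v.
Km = 2.14 × (4.98 − 2.79) / 2.79 = 4.687/2.79 = 1.68 nM.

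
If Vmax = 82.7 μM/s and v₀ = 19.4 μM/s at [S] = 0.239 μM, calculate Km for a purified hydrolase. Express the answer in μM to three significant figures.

From v = Vmax[S]/(Km+[S]), Km = [S](Vmax − v)/v.
Km = 0.239 × (82.7 − 19.4) / 19.4 = 15.13/19.4 = 0.780 μM.

0.780 μM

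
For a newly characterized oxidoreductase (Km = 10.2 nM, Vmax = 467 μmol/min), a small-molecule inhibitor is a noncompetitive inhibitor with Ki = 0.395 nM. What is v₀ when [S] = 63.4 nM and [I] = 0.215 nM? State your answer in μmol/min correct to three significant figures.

α = 1 + [I]/Ki = 1 + 0.215/0.395 = 1.544.
For a noncompetitive inhibitor, Vmax is reduced to Vmax/α while Km is unchanged: Km,app = 10.2 nM, Vmax,app = 302 μmol/min.
v = Vmax,app·[S]/(Km,app + [S]) = 302 × 63.4/(10.2 + 63.4) = 260 μmol/min.

260 μmol/min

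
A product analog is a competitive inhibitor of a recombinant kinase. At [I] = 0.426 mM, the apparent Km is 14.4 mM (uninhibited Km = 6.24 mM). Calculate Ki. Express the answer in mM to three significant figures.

Competitive: Km,app = α·Km with α = 1 + [I]/Ki.
α = Km,app/Km = 14.4/6.24 = 2.308.
Ki = [I]/(α − 1) = 0.426/1.308 = 0.326 mM.

0.326 mM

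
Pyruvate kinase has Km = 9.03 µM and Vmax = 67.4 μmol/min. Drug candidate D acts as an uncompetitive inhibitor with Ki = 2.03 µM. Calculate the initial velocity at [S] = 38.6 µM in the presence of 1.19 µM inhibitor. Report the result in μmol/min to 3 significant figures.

With α = 1 + [I]/Ki = 1 + 1.19/2.03 = 1.586, the uncompetitive rate law is v = (Vmax/α)·[S] / (Km/α + [S]).
v = (67.4/1.586)×38.6 / (9.03/1.586 + 38.6) = 1640/44.29 = 37.0 μmol/min.

37.0 μmol/min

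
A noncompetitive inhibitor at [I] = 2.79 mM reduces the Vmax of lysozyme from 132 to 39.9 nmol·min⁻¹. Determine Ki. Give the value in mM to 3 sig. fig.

Noncompetitive: Vmax,app = Vmax/α with α = 1 + [I]/Ki.
α = Vmax/Vmax,app = 132/39.9 = 3.308.
Ki = [I]/(α − 1) = 2.79/2.308 = 1.21 mM.

1.21 mM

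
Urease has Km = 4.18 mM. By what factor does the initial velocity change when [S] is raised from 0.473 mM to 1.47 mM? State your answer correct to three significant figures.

2.56

The fractional saturations are [S]/(Km+[S]) = 0.473/4.653 = 0.1017 and 1.47/5.650 = 0.2602.
v₂/v₁ is just their ratio: 0.2602/0.1017 = 2.56.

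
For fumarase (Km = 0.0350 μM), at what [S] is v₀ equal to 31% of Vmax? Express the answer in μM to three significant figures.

0.0157 μM

v/Vmax = [S]/(Km+[S]) = 0.31, so [S] = Km·0.31/(1 − 0.31) = 0.0350 × 0.4493.
[S] = 0.0157 μM.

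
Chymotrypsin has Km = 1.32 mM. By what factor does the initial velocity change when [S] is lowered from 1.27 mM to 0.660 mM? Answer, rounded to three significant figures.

The fractional saturations are [S]/(Km+[S]) = 1.27/2.590 = 0.4903 and 0.660/1.980 = 0.3333.
v₂/v₁ is just their ratio: 0.3333/0.4903 = 0.680.

0.680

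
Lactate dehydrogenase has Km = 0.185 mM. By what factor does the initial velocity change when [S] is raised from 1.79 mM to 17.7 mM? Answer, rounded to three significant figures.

Since Vmax cancels, v₂/v₁ = [S]₂(Km+[S]₁) / [S]₁(Km+[S]₂).
= 17.7×(0.185+1.79) / (1.79×(0.185+17.7)) = 34.96/32.01 = 1.09.

1.09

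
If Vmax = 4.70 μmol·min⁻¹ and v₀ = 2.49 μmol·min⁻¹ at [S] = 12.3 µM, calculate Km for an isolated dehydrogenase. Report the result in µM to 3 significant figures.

10.9 µM

From v = Vmax[S]/(Km+[S]), Km = [S](Vmax − v)/v.
Km = 12.3 × (4.70 − 2.49) / 2.49 = 27.18/2.49 = 10.9 µM.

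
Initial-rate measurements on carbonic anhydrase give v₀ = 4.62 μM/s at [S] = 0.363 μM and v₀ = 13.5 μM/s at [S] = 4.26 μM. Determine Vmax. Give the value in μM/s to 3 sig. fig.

16.4 μM/s

In reciprocal form, 1/v = (Km/Vmax)·(1/[S]) + 1/Vmax. The two points give (1/[S], 1/v) = (2.755, 0.2165) and (0.2347, 0.07407).
Slope = (0.2165 − 0.07407)/(2.755 − 0.2347) = 0.05650; intercept = 0.2165 − 0.05650×2.755 = 0.06081.
Vmax = 1/intercept = 16.4 μM/s; Km = slope × Vmax = 0.05650 × 16.4 = 0.929 μM.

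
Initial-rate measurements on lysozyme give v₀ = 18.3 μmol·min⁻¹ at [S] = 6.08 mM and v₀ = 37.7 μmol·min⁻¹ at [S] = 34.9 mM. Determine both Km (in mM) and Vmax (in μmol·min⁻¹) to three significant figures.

Km = 10.1 mM; Vmax = 48.6 μmol·min⁻¹

In reciprocal form, 1/v = (Km/Vmax)·(1/[S]) + 1/Vmax. The two points give (1/[S], 1/v) = (0.1645, 0.05464) and (0.02865, 0.02653).
Slope = (0.05464 − 0.02653)/(0.1645 − 0.02865) = 0.2070; intercept = 0.05464 − 0.2070×0.1645 = 0.02059.
Vmax = 1/intercept = 48.6 μmol·min⁻¹; Km = slope × Vmax = 0.2070 × 48.6 = 10.1 mM.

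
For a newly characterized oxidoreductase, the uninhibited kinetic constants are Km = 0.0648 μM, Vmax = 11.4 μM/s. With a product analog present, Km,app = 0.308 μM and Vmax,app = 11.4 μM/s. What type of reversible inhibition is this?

competitive

Km increases (0.0648 → 0.308 μM) while Vmax is unchanged — the hallmark of competitive inhibition.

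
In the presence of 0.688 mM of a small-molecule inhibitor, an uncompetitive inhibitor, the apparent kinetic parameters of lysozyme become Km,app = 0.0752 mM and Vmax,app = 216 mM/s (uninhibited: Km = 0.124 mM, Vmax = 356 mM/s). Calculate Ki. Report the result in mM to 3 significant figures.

Uncompetitive: Vmax,app = Vmax/α (and Km,app = Km/α) with α = 1 + [I]/Ki.
α = Vmax/Vmax,app = 356/216 = 1.648.
Since α = 1 + [I]/Ki, [I]/Ki = 1.648 − 1 = 0.6481 and Ki = 0.688/0.6481 = 1.06 mM.

1.06 mM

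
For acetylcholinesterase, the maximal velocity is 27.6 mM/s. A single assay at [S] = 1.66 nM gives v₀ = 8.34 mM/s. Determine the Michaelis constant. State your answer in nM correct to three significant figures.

3.83 nM

v/Vmax = 8.34/27.6 = 0.3022 = [S]/(Km+[S]).
So Km + [S] = [S]/0.3022 = 5.494 nM, giving Km = 5.494 − 1.66 = 3.83 nM.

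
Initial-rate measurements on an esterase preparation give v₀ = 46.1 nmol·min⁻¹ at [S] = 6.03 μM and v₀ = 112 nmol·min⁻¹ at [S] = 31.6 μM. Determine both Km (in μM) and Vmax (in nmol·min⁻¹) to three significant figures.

From v = Vmax[S]/(Km+[S]), each point gives Vmax = v(Km+[S])/[S].
Equating: 46.1(Km+6.03)/6.03 = 112(Km+31.6)/31.6.
7.645·Km + 46.1 = 3.544·Km + 112, so (7.645 − 3.544)·Km = 112 − 46.1.
Km = 65.90/4.101 = 16.1 μM; then Vmax = 46.1(16.1+6.03)/6.03 = 169 nmol·min⁻¹.

Km = 16.1 μM; Vmax = 169 nmol·min⁻¹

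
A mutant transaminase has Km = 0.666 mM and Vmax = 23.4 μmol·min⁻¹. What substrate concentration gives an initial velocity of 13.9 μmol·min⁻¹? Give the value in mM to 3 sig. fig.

Rearranging v = Vmax[S]/(Km+[S]) gives [S] = Km·v/(Vmax − v).
[S] = 0.666 × 13.9 / (23.4 − 13.9) = 9.257/9.500 = 0.974 mM.

0.974 mM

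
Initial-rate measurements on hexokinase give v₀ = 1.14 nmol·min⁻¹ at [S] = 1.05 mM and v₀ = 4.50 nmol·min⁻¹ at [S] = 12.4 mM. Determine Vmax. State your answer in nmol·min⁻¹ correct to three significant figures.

6.19 nmol·min⁻¹

From v = Vmax[S]/(Km+[S]), each point gives Vmax = v(Km+[S])/[S].
Equating: 1.14(Km+1.05)/1.05 = 4.50(Km+12.4)/12.4.
1.086·Km + 1.14 = 0.3629·Km + 4.50, so (1.086 − 0.3629)·Km = 4.50 − 1.14.
Km = 3.360/0.7228 = 4.65 mM; then Vmax = 1.14(4.65+1.05)/1.05 = 6.19 nmol·min⁻¹.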